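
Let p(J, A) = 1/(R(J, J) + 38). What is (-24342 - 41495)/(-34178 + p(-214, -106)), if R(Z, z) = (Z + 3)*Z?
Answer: 2975305704/1544572175 ≈ 1.9263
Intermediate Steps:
R(Z, z) = Z*(3 + Z) (R(Z, z) = (3 + Z)*Z = Z*(3 + Z))
p(J, A) = 1/(38 + J*(3 + J)) (p(J, A) = 1/(J*(3 + J) + 38) = 1/(38 + J*(3 + J)))
(-24342 - 41495)/(-34178 + p(-214, -106)) = (-24342 - 41495)/(-34178 + 1/(38 - 214*(3 - 214))) = -65837/(-34178 + 1/(38 - 214*(-211))) = -65837/(-34178 + 1/(38 + 45154)) = -65837/(-34178 + 1/45192) = -65837/(-1544572175/45192) = -65837*(-45192/1544572175) = 2975305704/1544572175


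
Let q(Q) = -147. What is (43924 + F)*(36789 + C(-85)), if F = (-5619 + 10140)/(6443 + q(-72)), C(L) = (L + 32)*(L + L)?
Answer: 12665714594975/6296 ≈ 2.0117e+9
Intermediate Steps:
C(L) = 2*L*(32 + L) (C(L) = (32 + L)*(2*L) = 2*L*(32 + L))
F = 4521/6296 (F = (-5619 + 10140)/(6443 - 147) = 4521/6296 ≈ 0.71807)
(43924 + F)*(36789 + C(-85)) = (43924 + 4521/6296)*(36789 + 2*(-85)*(32 - 85)) = 276550025*(36789 + 2*(-85)*(-53))/6296 = 276550025*(36789 + 9010)/6296 = (276550025/6296)*45799 = 12665714594975/6296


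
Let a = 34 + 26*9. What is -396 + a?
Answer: -128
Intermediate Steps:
a = 268 (a = 34 + 234 = 268)
-396 + a = -396 + 268 = -128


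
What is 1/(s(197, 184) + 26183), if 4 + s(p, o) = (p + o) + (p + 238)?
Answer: 1/26995 ≈ 3.7044e-5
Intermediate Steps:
s(p, o) = 234 + o + 2*p (s(p, o) = -4 + ((p + o) + (p + 238)) = -4 + ((o + p) + (238 + p)) = -4 + (238 + o + 2*p) = 234 + o + 2*p)
1/(s(197, 184) + 26183) = 1/((234 + 184 + 2*197) + 26183) = 1/((234 + 184 + 394) + 26183) = 1/(812 + 26183) = 1/26995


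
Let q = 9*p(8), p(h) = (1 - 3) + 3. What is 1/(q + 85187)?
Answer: 1/85196 ≈ 1.1738e-5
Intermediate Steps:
p(h) = 1 (p(h) = -2 + 3 = 1)
q = 9 (q = 9*1 = 9)
1/(q + 85187) = 1/(9 + 85187) = 1/85196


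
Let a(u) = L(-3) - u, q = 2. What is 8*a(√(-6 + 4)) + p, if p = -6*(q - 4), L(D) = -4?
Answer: -20 - 8*I*√2 ≈ -20.0 - 11.314*I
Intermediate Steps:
a(u) = -4 - u
p = 12 (p = -6*(2 - 4) = -6*(-2) = 12)
8*a(√(-6 + 4)) + p = 8*(-4 - √(-6 + 4)) + 12 = 8*(-4 - √(-2)) + 12 = 8*(-4 - I*√2) + 12 = (-32 - 8*I*√2) + 12 = -20 - 8*I*√2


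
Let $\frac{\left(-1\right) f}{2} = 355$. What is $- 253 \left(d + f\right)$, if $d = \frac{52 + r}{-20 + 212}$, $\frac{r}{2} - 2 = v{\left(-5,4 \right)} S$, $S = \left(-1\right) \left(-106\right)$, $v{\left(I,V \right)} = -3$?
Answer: $\frac{8658925}{48} \approx 1.8039 \cdot 10^{5}$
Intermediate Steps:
$f = -710$ ($f = \left(-2\right) 355 = -710$)
$S = 106$
$r = -632$ ($r = 4 + 2 \left(\left(-3\right) 106\right) = 4 + 2 \left(-318\right) = 4 - 636 = -632$)
$d = - \frac{145}{48}$ ($d = \frac{52 - 632}{-20 + 212} = - \frac{580}{192} = \left(-580\right) \frac{1}{192} = - \frac{145}{48} \approx -3.0208$)
$- 253 \left(d + f\right) = - 253 \left(- \frac{145}{48} - 710\right) = \left(-253\right) \left(- \frac{34225}{48}\right) = \frac{8658925}{48}$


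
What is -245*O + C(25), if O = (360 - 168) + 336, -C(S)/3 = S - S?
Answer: -129360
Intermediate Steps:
C(S) = 0 (C(S) = -3*(S - S) = -3*0 = 0)
O = 528 (O = 192 + 336 = 528)
-245*O + C(25) = -245*528 + 0 = -129360 + 0 = -129360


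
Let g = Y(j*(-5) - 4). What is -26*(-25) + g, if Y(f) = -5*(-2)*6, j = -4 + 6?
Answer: 710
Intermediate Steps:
j = 2
Y(f) = 60 (Y(f) = 10*6 = 60)
g = 60
-26*(-25) + g = -26*(-25) + 60 = 650 + 60 = 710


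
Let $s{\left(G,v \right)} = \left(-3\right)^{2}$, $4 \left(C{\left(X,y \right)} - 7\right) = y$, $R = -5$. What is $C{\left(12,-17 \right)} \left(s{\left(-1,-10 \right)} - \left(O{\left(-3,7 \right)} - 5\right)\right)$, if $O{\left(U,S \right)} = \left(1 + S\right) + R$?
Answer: $\frac{121}{4} \approx 30.25$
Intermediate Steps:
$C{\left(X,y \right)} = 7 + \frac{y}{4}$
$O{\left(U,S \right)} = -4 + S$ ($O{\left(U,S \right)} = \left(1 + S\right) - 5 = -4 + S$)
$s{\left(G,v \right)} = 9$
$C{\left(12,-17 \right)} \left(s{\left(-1,-10 \right)} - \left(O{\left(-3,7 \right)} - 5\right)\right) = \left(7 + \frac{1}{4} \left(-17\right)\right) \left(9 - \left(\left(-4 + 7\right) - 5\right)\right) = \left(7 - \frac{17}{4}\right) \left(9 - \left(3 - 5\right)\right) = \frac{11 \left(9 - -2\right)}{4} = \frac{11 \left(9 + 2\right)}{4} = \frac{11}{4} \cdot 11 = \frac{121}{4}$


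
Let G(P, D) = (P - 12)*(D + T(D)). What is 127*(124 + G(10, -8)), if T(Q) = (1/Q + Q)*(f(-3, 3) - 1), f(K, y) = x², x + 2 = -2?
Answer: 194945/4 ≈ 48736.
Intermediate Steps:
x = -4 (x = -2 - 2 = -4)
f(K, y) = 16 (f(K, y) = (-4)² = 16)
T(Q) = 15*Q + 15/Q (T(Q) = (1/Q + Q)*(16 - 1) = (Q + 1/Q)*15 = 15*Q + 15/Q)
G(P, D) = (-12 + P)*(15/D + 16*D) (G(P, D) = (P - 12)*(D + (15*D + 15/D)) = (-12 + P)*(15/D + 16*D))
127*(124 + G(10, -8)) = 127*(124 + (-192*(-8) - 180/(-8) + 15*10/(-8) + 16*(-8)*10)) = 127*(124 + (1536 - 180*(-⅛) + 15*10*(-⅛) - 1280)) = 127*(124 + (1536 + 45/2 - 75/4 - 1280)) = 127*(124 + 1039/4) = 127*(1535/4) = 194945/4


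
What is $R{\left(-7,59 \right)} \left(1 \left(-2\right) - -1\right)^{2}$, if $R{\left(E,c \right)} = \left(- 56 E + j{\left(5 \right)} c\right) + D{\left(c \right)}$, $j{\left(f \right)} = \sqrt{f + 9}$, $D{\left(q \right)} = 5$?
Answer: $397 + 59 \sqrt{14} \approx 617.76$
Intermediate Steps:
$j{\left(f \right)} = \sqrt{9 + f}$
$R{\left(E,c \right)} = 5 - 56 E + c \sqrt{14}$ ($R{\left(E,c \right)} = \left(- 56 E + \sqrt{9 + 5} c\right) + 5 = \left(- 56 E + \sqrt{14} c\right) + 5 = \left(- 56 E + c \sqrt{14}\right) + 5 = 5 - 56 E + c \sqrt{14}$)
$R{\left(-7,59 \right)} \left(1 \left(-2\right) - -1\right)^{2} = \left(5 - -392 + 59 \sqrt{14}\right) \left(1 \left(-2\right) - -1\right)^{2} = \left(5 + 392 + 59 \sqrt{14}\right) \left(-2 + 1\right)^{2} = \left(397 + 59 \sqrt{14}\right) \left(-1\right)^{2} = \left(397 + 59 \sqrt{14}\right) 1 = 397 + 59 \sqrt{14}$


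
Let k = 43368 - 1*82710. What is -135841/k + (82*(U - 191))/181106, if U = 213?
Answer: 148630079/42922122 ≈ 3.4628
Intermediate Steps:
k = -39342 (k = 43368 - 82710 = -39342)
-135841/k + (82*(U - 191))/181106 = -135841/(-39342) + (82*(213 - 191))/181106 = -135841*(-1/39342) + (82*22)*(1/181106) = 135841/39342 + 1804*(1/181106) = 135841/39342 + 902/90553 = 148630079/42922122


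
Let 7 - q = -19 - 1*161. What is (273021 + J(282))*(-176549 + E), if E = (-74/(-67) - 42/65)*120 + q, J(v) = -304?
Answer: -41879349212366/871 ≈ -4.8082e+10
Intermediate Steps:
q = 187 (q = 7 - (-19 - 1*161) = 7 - (-19 - 161) = 7 - 1*(-180) = 7 + 180 = 187)
E = 210781/871 (E = (-74/(-67) - 42/65)*120 + 187 = (-74*(-1/67) - 42*1/65)*120 + 187 = (74/67 - 42/65)*120 + 187 = (1996/4355)*120 + 187 = 47904/871 + 187 = 210781/871 ≈ 242.00)
(273021 + J(282))*(-176549 + E) = (273021 - 304)*(-176549 + 210781/871) = 272717*(-153563398/871) = -41879349212366/871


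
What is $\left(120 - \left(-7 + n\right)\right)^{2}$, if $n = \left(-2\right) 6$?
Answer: $19321$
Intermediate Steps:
$n = -12$
$\left(120 - \left(-7 + n\right)\right)^{2} = \left(120 + \left(7 - -12\right)\right)^{2} = \left(120 + \left(7 + 12\right)\right)^{2} = \left(120 + 19\right)^{2} = 139^{2} = 19321$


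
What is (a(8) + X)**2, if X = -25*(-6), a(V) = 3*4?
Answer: 26244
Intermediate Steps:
a(V) = 12
X = 150
(a(8) + X)**2 = (12 + 150)**2 = 162**2 = 26244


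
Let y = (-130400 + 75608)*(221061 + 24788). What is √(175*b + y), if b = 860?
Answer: 2*I*√3367601977 ≈ 1.1606e+5*I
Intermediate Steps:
y = -13470558408 (y = -54792*245849 = -13470558408)
√(175*b + y) = √(175*860 - 13470558408) = √(150500 - 13470558408) = √(-13470407908) = 2*I*√3367601977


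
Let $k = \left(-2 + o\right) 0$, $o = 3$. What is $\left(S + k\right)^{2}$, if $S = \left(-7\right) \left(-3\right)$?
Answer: $441$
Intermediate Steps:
$S = 21$
$k = 0$ ($k = \left(-2 + 3\right) 0 = 1 \cdot 0 = 0$)
$\left(S + k\right)^{2} = \left(21 + 0\right)^{2} = 21^{2} = 441$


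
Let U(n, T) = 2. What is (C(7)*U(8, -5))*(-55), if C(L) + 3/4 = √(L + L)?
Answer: 165/2 - 110*√14 ≈ -329.08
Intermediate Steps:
C(L) = -¾ + √2*√L (C(L) = -¾ + √(L + L) = -¾ + √(2*L) = -¾ + √2*√L)
(C(7)*U(8, -5))*(-55) = ((-¾ + √2*√7)*2)*(-55) = ((-¾ + √14)*2)*(-55) = (-3/2 + 2*√14)*(-55) = 165/2 - 110*√14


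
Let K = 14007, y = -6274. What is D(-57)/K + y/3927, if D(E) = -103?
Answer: -4204019/2619309 ≈ -1.6050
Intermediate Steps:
D(-57)/K + y/3927 = -103/14007 - 6274/3927 = -4204019/2619309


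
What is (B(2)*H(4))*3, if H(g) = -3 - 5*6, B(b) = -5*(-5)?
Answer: -2475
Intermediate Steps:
B(b) = 25
H(g) = -33 (H(g) = -3 - 30 = -33)
(B(2)*H(4))*3 = (25*(-33))*3 = -825*3 = -2475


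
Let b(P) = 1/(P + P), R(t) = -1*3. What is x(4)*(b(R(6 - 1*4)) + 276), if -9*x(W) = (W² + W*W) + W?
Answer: -3310/3 ≈ -1103.3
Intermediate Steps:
x(W) = -2*W²/9 - W/9 (x(W) = -((W² + W*W) + W)/9 = -((W² + W²) + W)/9 = -(2*W² + W)/9 = -(W + 2*W²)/9 = -2*W²/9 - W/9)
R(t) = -3
b(P) = 1/(2*P)
x(4)*(b(R(6 - 1*4)) + 276) = (-⅑*4*(1 + 2*4))*((½)/(-3) + 276) = (-⅑*4*(1 + 8))*((½)*(-⅓) + 276) = (-⅑*4*9)*(-⅙ + 276) = -4*1655/6 = -3310/3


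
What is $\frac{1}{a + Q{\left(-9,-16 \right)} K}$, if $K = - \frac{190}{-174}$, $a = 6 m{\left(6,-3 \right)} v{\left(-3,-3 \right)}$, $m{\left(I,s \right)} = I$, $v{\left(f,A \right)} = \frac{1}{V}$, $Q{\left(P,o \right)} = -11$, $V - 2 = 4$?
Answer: $- \frac{87}{523} \approx -0.16635$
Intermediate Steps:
$V = 6$ ($V = 2 + 4 = 6$)
$v{\left(f,A \right)} = \frac{1}{6}$
$a = 6$ ($a = 6 \cdot 6 \cdot \frac{1}{6} = 36 \cdot \frac{1}{6} = 6$)
$K = \frac{95}{87}$ ($K = \left(-190\right) \left(- \frac{1}{174}\right) = \frac{95}{87} \approx 1.092$)
$\frac{1}{a + Q{\left(-9,-16 \right)} K} = \frac{1}{6 - \frac{1045}{87}} = \frac{1}{- \frac{523}{87}} = - \frac{87}{523}$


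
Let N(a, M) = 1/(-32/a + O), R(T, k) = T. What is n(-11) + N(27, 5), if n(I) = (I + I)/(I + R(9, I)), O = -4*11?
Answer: 13393/1220 ≈ 10.978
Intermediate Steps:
O = -44
n(I) = 2*I/(9 + I) (n(I) = (I + I)/(I + 9) = (2*I)/(9 + I) = 2*I/(9 + I))
N(a, M) = 1/(-44 - 32/a) (N(a, M) = 1/(-32/a - 44) = 1/(-44 - 32/a))
n(-11) + N(27, 5) = 2*(-11)/(9 - 11) - 1*27/(32 + 44*27) = 2*(-11)/(-2) - 1*27/(32 + 1188) = 2*(-11)*(-½) - 1*27/1220 = 11 - 1*27*1/1220 = 11 - 27/1220 = 13393/1220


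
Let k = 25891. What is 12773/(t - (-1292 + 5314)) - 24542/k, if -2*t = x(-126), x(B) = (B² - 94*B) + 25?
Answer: -1539745124/926612999 ≈ -1.6617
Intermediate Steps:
x(B) = 25 + B² - 94*B
t = -27745/2 (t = -(25 + (-126)² - 94*(-126))/2 = -(25 + 15876 + 11844)/2 = -½*27745 = -27745/2 ≈ -13873.)
12773/(t - (-1292 + 5314)) - 24542/k = 12773/(-27745/2 - (-1292 + 5314)) - 24542/25891 = 12773/(-27745/2 - 1*4022) - 24542*1/25891 = 12773/(-27745/2 - 4022) - 24542/25891 = 12773/(-35789/2) - 24542/25891 = 12773*(-2/35789) - 24542/25891 = -25546/35789 - 24542/25891 = -1539745124/926612999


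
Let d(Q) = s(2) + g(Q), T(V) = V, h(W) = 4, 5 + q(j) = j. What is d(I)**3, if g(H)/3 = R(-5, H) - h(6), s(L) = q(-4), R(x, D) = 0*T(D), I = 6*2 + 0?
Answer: -9261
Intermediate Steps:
q(j) = -5 + j
I = 12 (I = 12 + 0 = 12)
R(x, D) = 0 (R(x, D) = 0*D = 0)
s(L) = -9 (s(L) = -5 - 4 = -9)
g(H) = -12 (g(H) = 3*(0 - 1*4) = 3*(0 - 4) = 3*(-4) = -12)
d(Q) = -21 (d(Q) = -9 - 12 = -21)
d(I)**3 = (-21)**3 = -9261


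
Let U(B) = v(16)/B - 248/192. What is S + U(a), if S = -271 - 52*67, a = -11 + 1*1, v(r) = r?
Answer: -450947/120 ≈ -3757.9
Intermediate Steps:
a = -10 (a = -11 + 1 = -10)
U(B) = -31/24 + 16/B (U(B) = 16/B - 248/192 = 16/B - 248*1/192 = 16/B - 31/24 = -31/24 + 16/B)
S = -3755 (S = -271 - 3484 = -3755)
S + U(a) = -3755 + (-31/24 + 16/(-10)) = -3755 + (-31/24 + 16*(-⅒)) = -3755 + (-31/24 - 8/5) = -3755 - 347/120 = -450947/120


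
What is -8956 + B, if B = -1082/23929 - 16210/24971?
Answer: -5351903072116/597531059 ≈ -8956.7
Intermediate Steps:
B = -414907712/597531059 (B = -1082*1/23929 - 16210*1/24971 = -1082/23929 - 16210/24971 = -414907712/597531059 ≈ -0.69437)
-8956 + B = -8956 - 414907712/597531059 = -5351903072116/597531059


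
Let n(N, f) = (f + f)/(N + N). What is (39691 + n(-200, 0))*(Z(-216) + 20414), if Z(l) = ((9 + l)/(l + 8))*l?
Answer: 20844720925/26 ≈ 8.0172e+8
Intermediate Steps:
n(N, f) = f/N (n(N, f) = (2*f)/((2*N)) = (2*f)*(1/(2*N)) = f/N)
Z(l) = l*(9 + l)/(8 + l) (Z(l) = ((9 + l)/(8 + l))*l = l*(9 + l)/(8 + l))
(39691 + n(-200, 0))*(Z(-216) + 20414) = (39691 + 0/(-200))*(-216*(9 - 216)/(8 - 216) + 20414) = (39691 + 0*(-1/200))*(-216*(-207)/(-208) + 20414) = (39691 + 0)*(-216*(-1/208)*(-207) + 20414) = 39691*(-5589/26 + 20414) = 39691*(525175/26) = 20844720925/26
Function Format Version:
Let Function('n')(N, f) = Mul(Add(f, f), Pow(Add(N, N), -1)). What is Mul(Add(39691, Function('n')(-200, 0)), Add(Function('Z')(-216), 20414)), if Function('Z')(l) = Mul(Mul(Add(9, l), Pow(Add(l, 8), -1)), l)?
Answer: Rational(20844720925, 26) ≈ 8.0172e+8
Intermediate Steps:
Function('n')(N, f) = Mul(f, Pow(N, -1)) (Function('n')(N, f) = Mul(Mul(2, f), Pow(Mul(2, N), -1)) = Mul(Mul(2, f), Mul(Rational(1, 2), Pow(N, -1))) = Mul(f, Pow(N, -1)))
Function('Z')(l) = Mul(l, Pow(Add(8, l), -1), Add(9, l)) (Function('Z')(l) = Mul(Mul(Add(9, l), Pow(Add(8, l), -1)), l) = Mul(Mul(Pow(Add(8, l), -1), Add(9, l)), l) = Mul(l, Pow(Add(8, l), -1), Add(9, l)))
Mul(Add(39691, Function('n')(-200, 0)), Add(Function('Z')(-216), 20414)) = Mul(Add(39691, Mul(0, Pow(-200, -1))), Add(Mul(-216, Pow(Add(8, -216), -1), Add(9, -216)), 20414)) = Mul(Add(39691, Mul(0, Rational(-1, 200))), Add(Mul(-216, Pow(-208, -1), -207), 20414)) = Mul(Add(39691, 0), Add(Mul(-216, Rational(-1, 208), -207), 20414)) = Mul(39691, Add(Rational(-5589, 26), 20414)) = Mul(39691, Rational(525175, 26)) = Rational(20844720925, 26)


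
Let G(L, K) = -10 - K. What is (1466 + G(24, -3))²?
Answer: 2128681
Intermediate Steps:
(1466 + G(24, -3))² = (1466 + (-10 - 1*(-3)))² = (1466 + (-10 + 3))² = (1466 - 7)² = 1459² = 2128681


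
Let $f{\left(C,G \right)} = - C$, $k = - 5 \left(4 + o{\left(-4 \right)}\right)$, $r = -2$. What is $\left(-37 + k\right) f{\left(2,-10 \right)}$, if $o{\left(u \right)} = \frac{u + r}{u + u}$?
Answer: $\frac{243}{2} \approx 121.5$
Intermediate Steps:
$o{\left(u \right)} = \frac{-2 + u}{2 u}$ ($o{\left(u \right)} = \frac{u - 2}{u + u} = \frac{-2 + u}{2 u}$)
$k = - \frac{95}{4}$ ($k = - 5 \left(4 + \frac{-2 - 4}{2 \left(-4\right)}\right) = - 5 \left(4 + \frac{1}{2} \left(- \frac{1}{4}\right) \left(-6\right)\right) = - 5 \left(4 + \frac{3}{4}\right) = \left(-5\right) \frac{19}{4} = - \frac{95}{4} \approx -23.75$)
$\left(-37 + k\right) f{\left(2,-10 \right)} = \left(-37 - \frac{95}{4}\right) \left(\left(-1\right) 2\right) = \left(- \frac{243}{4}\right) \left(-2\right) = \frac{243}{2}$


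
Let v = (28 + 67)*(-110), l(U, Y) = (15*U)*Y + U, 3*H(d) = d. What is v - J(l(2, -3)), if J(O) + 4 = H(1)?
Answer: -31339/3 ≈ -10446.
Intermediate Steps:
H(d) = d/3
l(U, Y) = U + 15*U*Y (l(U, Y) = 15*U*Y + U = U + 15*U*Y)
v = -10450 (v = 95*(-110) = -10450)
J(O) = -11/3 (J(O) = -4 + (⅓)*1 = -4 + ⅓ = -11/3)
v - J(l(2, -3)) = -10450 - 1*(-11/3) = -10450 + 11/3 = -31339/3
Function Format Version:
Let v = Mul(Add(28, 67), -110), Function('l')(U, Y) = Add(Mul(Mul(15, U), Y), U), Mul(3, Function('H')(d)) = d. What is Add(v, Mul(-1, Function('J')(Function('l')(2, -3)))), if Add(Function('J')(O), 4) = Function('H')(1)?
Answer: Rational(-31339, 3) ≈ -10446.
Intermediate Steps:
Function('H')(d) = Mul(Rational(1, 3), d)
Function('l')(U, Y) = Add(U, Mul(15, U, Y)) (Function('l')(U, Y) = Add(Mul(15, U, Y), U) = Add(U, Mul(15, U, Y)))
v = -10450 (v = Mul(95, -110) = -10450)
Function('J')(O) = Rational(-11, 3) (Function('J')(O) = Add(-4, Mul(Rational(1, 3), 1)) = Add(-4, Rational(1, 3)) = Rational(-11, 3))
Add(v, Mul(-1, Function('J')(Function('l')(2, -3)))) = Add(-10450, Mul(-1, Rational(-11, 3))) = Add(-10450, Rational(11, 3)) = Rational(-31339, 3)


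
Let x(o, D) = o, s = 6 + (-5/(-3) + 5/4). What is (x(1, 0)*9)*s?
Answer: 321/4 ≈ 80.250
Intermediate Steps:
s = 107/12 (s = 6 + (-5*(-⅓) + 5*(¼)) = 6 + (5/3 + 5/4) = 6 + 35/12 = 107/12 ≈ 8.9167)
(x(1, 0)*9)*s = (1*9)*(107/12) = 9*(107/12) = 321/4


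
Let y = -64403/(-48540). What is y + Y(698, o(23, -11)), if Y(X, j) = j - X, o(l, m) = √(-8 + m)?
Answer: -33816517/48540 + I*√19 ≈ -696.67 + 4.3589*I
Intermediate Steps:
y = 64403/48540 (y = -64403*(-1/48540) = 64403/48540 ≈ 1.3268)
y + Y(698, o(23, -11)) = 64403/48540 + (√(-8 - 11) - 1*698) = 64403/48540 + (√(-19) - 698) = 64403/48540 + (I*√19 - 698) = 64403/48540 + (-698 + I*√19) = -33816517/48540 + I*√19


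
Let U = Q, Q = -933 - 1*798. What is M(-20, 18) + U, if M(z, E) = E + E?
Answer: -1695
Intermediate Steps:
M(z, E) = 2*E
Q = -1731 (Q = -933 - 798 = -1731)
U = -1731
M(-20, 18) + U = 2*18 - 1731 = 36 - 1731 = -1695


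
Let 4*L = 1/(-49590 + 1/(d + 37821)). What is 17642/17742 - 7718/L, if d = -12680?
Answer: 341439688144254529/223025811 ≈ 1.5309e+9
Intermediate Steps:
L = -25141/4986968756 (L = 1/(4*(-49590 + 1/(-12680 + 37821))) = 1/(4*(-49590 + 1/25141)) = 1/(4*(-1246742189/25141)) = (1/4)*(-25141/1246742189) = -25141/4986968756 ≈ -5.0413e-6)
17642/17742 - 7718/L = 17642/17742 - 7718/(-25141/4986968756) = 17642*(1/17742) - 7718*(-4986968756/25141) = 8821/8871 + 38489424858808/25141 = 341439688144254529/223025811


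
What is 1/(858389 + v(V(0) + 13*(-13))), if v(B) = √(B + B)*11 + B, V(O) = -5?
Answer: 858215/736533028333 - 22*I*√87/736533028333 ≈ 1.1652e-6 - 2.7861e-10*I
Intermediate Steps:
v(B) = B + 11*√2*√B (v(B) = √(2*B)*11 + B = (√2*√B)*11 + B = 11*√2*√B + B = B + 11*√2*√B)
1/(858389 + v(V(0) + 13*(-13))) = 1/(858389 + ((-5 + 13*(-13)) + 11*√2*√(-5 + 13*(-13)))) = 1/(858389 + ((-5 - 169) + 11*√2*√(-5 - 169))) = 1/(858389 + (-174 + 11*√2*√(-174))) = 1/(858389 + (-174 + 11*√2*(I*√174))) = 1/(858389 + (-174 + 22*I*√87)) = 1/(858215 + 22*I*√87)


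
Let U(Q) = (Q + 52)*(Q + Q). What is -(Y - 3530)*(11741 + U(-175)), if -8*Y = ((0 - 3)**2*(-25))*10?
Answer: 712009045/4 ≈ 1.7800e+8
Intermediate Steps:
U(Q) = 2*Q*(52 + Q) (U(Q) = (52 + Q)*(2*Q) = 2*Q*(52 + Q))
Y = 1125/4 (Y = -(0 - 3)**2*(-25)*10/8 = -(-3)**2*(-25)*10/8 = -9*(-25)*10/8 = -(-225)*10/8 = -1/8*(-2250) = 1125/4 ≈ 281.25)
-(Y - 3530)*(11741 + U(-175)) = -(1125/4 - 3530)*(11741 + 2*(-175)*(52 - 175)) = -(-12995)*(11741 + 2*(-175)*(-123))/4 = -(-12995)*(11741 + 43050)/4 = -(-12995)*54791/4 = -1*(-712009045/4) = 712009045/4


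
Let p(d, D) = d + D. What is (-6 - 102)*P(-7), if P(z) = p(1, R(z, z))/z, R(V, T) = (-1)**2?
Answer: 216/7 ≈ 30.857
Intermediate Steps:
R(V, T) = 1
p(d, D) = D + d
P(z) = 2/z (P(z) = (1 + 1)/z = 2/z)
(-6 - 102)*P(-7) = (-6 - 102)*(2/(-7)) = -216*(-1)/7 = -108*(-2/7) = 216/7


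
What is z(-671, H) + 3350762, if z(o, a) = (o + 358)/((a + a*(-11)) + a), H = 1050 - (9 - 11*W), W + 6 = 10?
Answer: 32720191243/9765 ≈ 3.3508e+6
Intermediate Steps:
W = 4 (W = -6 + 10 = 4)
H = 1085 (H = 1050 - (9 - 11*4) = 1050 - (9 - 44) = 1050 - 1*(-35) = 1050 + 35 = 1085)
z(o, a) = -(358 + o)/(9*a) (z(o, a) = (358 + o)/((a - 11*a) + a) = (358 + o)/(-10*a + a) = (358 + o)/((-9*a)) = (358 + o)*(-1/(9*a)) = -(358 + o)/(9*a))
z(-671, H) + 3350762 = (⅑)*(-358 - 1*(-671))/1085 + 3350762 = (⅑)*(1/1085)*(-358 + 671) + 3350762 = (⅑)*(1/1085)*313 + 3350762 = 313/9765 + 3350762 = 32720191243/9765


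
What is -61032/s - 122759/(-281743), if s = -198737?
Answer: 540157067/727178683 ≈ 0.74281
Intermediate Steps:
-61032/s - 122759/(-281743) = -61032/(-198737) - 122759/(-281743) = -61032*(-1/198737) - 122759*(-1/281743) = 61032/198737 + 17537/40249 = 540157067/727178683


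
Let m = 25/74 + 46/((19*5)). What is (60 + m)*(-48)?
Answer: -10261896/3515 ≈ -2919.5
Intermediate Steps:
m = 5779/7030 (m = 25*(1/74) + 46/95 = 25/74 + 46*(1/95) = 25/74 + 46/95 = 5779/7030 ≈ 0.82205)
(60 + m)*(-48) = (60 + 5779/7030)*(-48) = (427579/7030)*(-48) = -10261896/3515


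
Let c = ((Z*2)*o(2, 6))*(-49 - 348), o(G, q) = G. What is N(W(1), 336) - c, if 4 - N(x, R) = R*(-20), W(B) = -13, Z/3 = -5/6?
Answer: 2754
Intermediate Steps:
Z = -5/2 (Z = 3*(-5/6) = -5/2 ≈ -2.5000)
N(x, R) = 4 + 20*R (N(x, R) = 4 - R*(-20) = 4 - (-20)*R = 4 + 20*R)
c = 3970 (c = (-5/2*2*2)*(-49 - 348) = -5*2*(-397) = -10*(-397) = 3970)
N(W(1), 336) - c = (4 + 20*336) - 1*3970 = (4 + 6720) - 3970 = 6724 - 3970 = 2754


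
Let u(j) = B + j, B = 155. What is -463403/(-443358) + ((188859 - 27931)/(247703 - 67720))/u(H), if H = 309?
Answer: 2423194497085/2314110184506 ≈ 1.0471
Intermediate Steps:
u(j) = 155 + j
-463403/(-443358) + ((188859 - 27931)/(247703 - 67720))/u(H) = -463403/(-443358) + ((188859 - 27931)/(247703 - 67720))/(155 + 309) = -463403*(-1/443358) + (160928/179983)/464 = 463403/443358 + (160928*(1/179983))*(1/464) = 463403/443358 + (160928/179983)*(1/464) = 463403/443358 + 10058/5219507 = 2423194497085/2314110184506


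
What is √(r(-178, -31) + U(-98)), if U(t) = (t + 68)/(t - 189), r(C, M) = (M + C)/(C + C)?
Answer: √1804945009/51086 ≈ 0.83163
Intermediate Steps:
r(C, M) = (C + M)/(2*C) (r(C, M) = (C + M)/((2*C)) = (C + M)*(1/(2*C)) = (C + M)/(2*C))
U(t) = (68 + t)/(-189 + t)
√(r(-178, -31) + U(-98)) = √((½)*(-178 - 31)/(-178) + (68 - 98)/(-189 - 98)) = √((½)*(-1/178)*(-209) - 30/(-287)) = √(209/356 - 1/287*(-30)) = √(209/356 + 30/287) = √(70663/102172) = √1804945009/51086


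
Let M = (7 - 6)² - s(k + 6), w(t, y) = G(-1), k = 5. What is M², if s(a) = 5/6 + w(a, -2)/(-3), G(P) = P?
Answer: 1/36 ≈ 0.027778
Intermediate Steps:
w(t, y) = -1
s(a) = 7/6 (s(a) = 5/6 - 1/(-3) = 5*(⅙) - 1*(-⅓) = ⅚ + ⅓ = 7/6)
M = -⅙ (M = (7 - 6)² - 1*7/6 = 1² - 7/6 = 1 - 7/6 = -⅙ ≈ -0.16667)
M² = (-⅙)² = 1/36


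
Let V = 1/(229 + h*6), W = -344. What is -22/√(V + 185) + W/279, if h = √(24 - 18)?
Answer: -344/279 - 11*√(1374 + 36*√6)/(3*√(7061 + 185*√6)) ≈ -2.8504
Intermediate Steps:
h = √6 ≈ 2.4495
V = 1/(229 + 6*√6) (V = 1/(229 + √6*6) = 1/(229 + 6*√6) ≈ 0.0041035)
-22/√(V + 185) + W/279 = -22/√((229/52225 - 6*√6/52225) + 185) - 344/279 = -22/√(9661854/52225 - 6*√6/52225) - 344*1/279 = -22/√(9661854/52225 - 6*√6/52225) - 344/279 = -344/279 - 22/√(9661854/52225 - 6*√6/52225)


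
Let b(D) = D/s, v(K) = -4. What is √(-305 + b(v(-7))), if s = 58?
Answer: 3*I*√28507/29 ≈ 17.466*I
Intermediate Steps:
b(D) = D/58
√(-305 + b(v(-7))) = √(-305 + (1/58)*(-4)) = √(-305 - 2/29) = √(-8847/29) = 3*I*√28507/29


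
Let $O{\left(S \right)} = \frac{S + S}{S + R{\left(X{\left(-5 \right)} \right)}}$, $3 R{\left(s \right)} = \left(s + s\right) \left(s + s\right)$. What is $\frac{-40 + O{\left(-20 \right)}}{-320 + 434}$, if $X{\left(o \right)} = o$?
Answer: $- \frac{43}{114} \approx -0.37719$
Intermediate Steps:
$R{\left(s \right)} = \frac{4 s^{2}}{3}$ ($R{\left(s \right)} = \frac{\left(s + s\right) \left(s + s\right)}{3} = \frac{2 s 2 s}{3} = \frac{4 s^{2}}{3}$)
$O{\left(S \right)} = \frac{2 S}{\frac{100}{3} + S}$ ($O{\left(S \right)} = \frac{S + S}{S + \frac{4 \left(-5\right)^{2}}{3}} = \frac{2 S}{S + \frac{4}{3} \cdot 25} = \frac{2 S}{S + \frac{100}{3}} = \frac{2 S}{\frac{100}{3} + S}$)
$\frac{-40 + O{\left(-20 \right)}}{-320 + 434} = \frac{-40 + 6 \left(-20\right) \frac{1}{100 + 3 \left(-20\right)}}{-320 + 434} = \frac{-40 + 6 \left(-20\right) \frac{1}{100 - 60}}{114} = \left(-40 + 6 \left(-20\right) \frac{1}{40}\right) \frac{1}{114} = \left(-40 - 3\right) \frac{1}{114} = \left(-43\right) \frac{1}{114} = - \frac{43}{114}$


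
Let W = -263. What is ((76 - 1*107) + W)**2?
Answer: 86436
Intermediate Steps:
((76 - 1*107) + W)**2 = ((76 - 1*107) - 263)**2 = ((76 - 107) - 263)**2 = (-31 - 263)**2 = (-294)**2 = 86436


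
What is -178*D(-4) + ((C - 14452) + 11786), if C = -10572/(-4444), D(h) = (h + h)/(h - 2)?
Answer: -9668881/3333 ≈ -2901.0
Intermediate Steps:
D(h) = 2*h/(-2 + h) (D(h) = (2*h)/(-2 + h) = 2*h/(-2 + h))
C = 2643/1111 (C = -10572*(-1/4444) = 2643/1111 ≈ 2.3789)
-178*D(-4) + ((C - 14452) + 11786) = -356*(-4)/(-2 - 4) + ((2643/1111 - 14452) + 11786) = -356*(-4)/(-6) + (-16053529/1111 + 11786) = -356*(-4)*(-1)/6 - 2959283/1111 = -178*4/3 - 2959283/1111 = -712/3 - 2959283/1111 = -9668881/3333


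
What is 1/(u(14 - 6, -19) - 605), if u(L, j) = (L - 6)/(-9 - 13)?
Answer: -11/6656 ≈ -0.0016526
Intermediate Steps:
u(L, j) = 3/11 - L/22 (u(L, j) = (-6 + L)/(-22) = (-6 + L)*(-1/22) = 3/11 - L/22)
1/(u(14 - 6, -19) - 605) = 1/((3/11 - (14 - 6)/22) - 605) = 1/((3/11 - 1/22*8) - 605) = 1/((3/11 - 4/11) - 605) = 1/(-1/11 - 605) = 1/(-6656/11) = -11/6656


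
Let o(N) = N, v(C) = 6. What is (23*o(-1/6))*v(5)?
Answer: -23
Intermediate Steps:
(23*o(-1/6))*v(5) = (23*(-1/6))*6 = (23*(-1*⅙))*6 = (23*(-⅙))*6 = -23/6*6 = -23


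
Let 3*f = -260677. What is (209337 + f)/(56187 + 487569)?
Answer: 183667/815634 ≈ 0.22518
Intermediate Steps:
f = -260677/3 (f = (1/3)*(-260677) = -260677/3 ≈ -86892.)
(209337 + f)/(56187 + 487569) = (209337 - 260677/3)/(56187 + 487569) = (367334/3)/543756 = (367334/3)*(1/543756) = 183667/815634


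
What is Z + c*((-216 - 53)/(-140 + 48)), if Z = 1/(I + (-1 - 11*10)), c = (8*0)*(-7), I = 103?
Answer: -⅛ ≈ -0.12500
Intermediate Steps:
c = 0 (c = 0*(-7) = 0)
Z = -⅛ (Z = 1/(103 + (-1 - 11*10)) = 1/(103 + (-1 - 110)) = 1/(103 - 111) = 1/(-8) = -⅛ ≈ -0.12500)
Z + c*((-216 - 53)/(-140 + 48)) = -⅛ + 0*((-216 - 53)/(-140 + 48)) = -⅛ + 0*(-269/(-92)) = -⅛ + 0*(-269*(-1/92)) = -⅛ + 0*(269/92) = -⅛ + 0 = -⅛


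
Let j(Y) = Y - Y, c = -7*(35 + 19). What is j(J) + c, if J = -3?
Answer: -378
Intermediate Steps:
c = -378 (c = -7*54 = -378)
j(Y) = 0
j(J) + c = 0 - 378 = -378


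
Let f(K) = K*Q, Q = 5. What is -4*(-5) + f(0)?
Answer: 20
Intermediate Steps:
f(K) = 5*K (f(K) = K*5 = 5*K)
-4*(-5) + f(0) = -4*(-5) + 5*0 = 20 + 0 = 20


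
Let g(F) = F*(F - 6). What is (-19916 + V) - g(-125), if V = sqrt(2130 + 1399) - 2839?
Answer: -39130 + sqrt(3529) ≈ -39071.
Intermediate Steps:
g(F) = F*(-6 + F)
V = -2839 + sqrt(3529) (V = sqrt(3529) - 2839 = -2839 + sqrt(3529) ≈ -2779.6)
(-19916 + V) - g(-125) = (-19916 + (-2839 + sqrt(3529))) - (-125)*(-6 - 125) = (-22755 + sqrt(3529)) - (-125)*(-131) = (-22755 + sqrt(3529)) - 1*16375 = (-22755 + sqrt(3529)) - 16375 = -39130 + sqrt(3529)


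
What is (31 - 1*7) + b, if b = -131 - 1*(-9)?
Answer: -98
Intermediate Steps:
b = -122 (b = -131 + 9 = -122)
(31 - 1*7) + b = (31 - 1*7) - 122 = (31 - 7) - 122 = 24 - 122 = -98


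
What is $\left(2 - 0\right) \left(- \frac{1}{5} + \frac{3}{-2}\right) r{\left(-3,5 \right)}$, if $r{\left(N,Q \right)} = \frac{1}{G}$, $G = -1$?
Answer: $\frac{17}{5} \approx 3.4$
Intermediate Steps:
$r{\left(N,Q \right)} = -1$ ($r{\left(N,Q \right)} = \frac{1}{-1} = -1$)
$\left(2 - 0\right) \left(- \frac{1}{5} + \frac{3}{-2}\right) r{\left(-3,5 \right)} = \left(2 - 0\right) \left(- \frac{1}{5} + \frac{3}{-2}\right) \left(-1\right) = \left(2 + 0\right) \left(\left(-1\right) \frac{1}{5} + 3 \left(- \frac{1}{2}\right)\right) \left(-1\right) = 2 \left(- \frac{1}{5} - \frac{3}{2}\right) \left(-1\right) = 2 \left(- \frac{17}{10}\right) \left(-1\right) = \left(- \frac{17}{5}\right) \left(-1\right) = \frac{17}{5}$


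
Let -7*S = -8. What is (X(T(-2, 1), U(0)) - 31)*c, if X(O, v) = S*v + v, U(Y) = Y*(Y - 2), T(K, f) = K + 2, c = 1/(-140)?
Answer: 31/140 ≈ 0.22143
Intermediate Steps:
S = 8/7 (S = -⅐*(-8) = 8/7 ≈ 1.1429)
c = -1/140 ≈ -0.0071429
T(K, f) = 2 + K
U(Y) = Y*(-2 + Y)
X(O, v) = 15*v/7 (X(O, v) = 8*v/7 + v = 15*v/7)
(X(T(-2, 1), U(0)) - 31)*c = (15*(0*(-2 + 0))/7 - 31)*(-1/140) = (15*(0*(-2))/7 - 31)*(-1/140) = ((15/7)*0 - 31)*(-1/140) = (0 - 31)*(-1/140) = -31*(-1/140) = 31/140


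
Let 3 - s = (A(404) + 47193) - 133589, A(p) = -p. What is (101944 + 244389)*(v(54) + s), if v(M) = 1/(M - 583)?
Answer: 15903190911738/529 ≈ 3.0063e+10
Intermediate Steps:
v(M) = 1/(-583 + M)
s = 86803 (s = 3 - ((-1*404 + 47193) - 133589) = 3 - ((-404 + 47193) - 133589) = 3 - (46789 - 133589) = 3 - 1*(-86800) = 3 + 86800 = 86803)
(101944 + 244389)*(v(54) + s) = (101944 + 244389)*(1/(-583 + 54) + 86803) = 346333*(1/(-529) + 86803) = 346333*(-1/529 + 86803) = 346333*(45918786/529) = 15903190911738/529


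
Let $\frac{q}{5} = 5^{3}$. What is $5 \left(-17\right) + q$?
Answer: $540$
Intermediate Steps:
$q = 625$ ($q = 5 \cdot 5^{3} = 5 \cdot 125 = 625$)
$5 \left(-17\right) + q = 5 \left(-17\right) + 625 = -85 + 625 = 540$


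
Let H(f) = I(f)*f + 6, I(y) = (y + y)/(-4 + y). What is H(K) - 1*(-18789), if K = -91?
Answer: 1768963/95 ≈ 18621.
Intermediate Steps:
I(y) = 2*y/(-4 + y) (I(y) = (2*y)/(-4 + y) = 2*y/(-4 + y))
H(f) = 6 + 2*f**2/(-4 + f) (H(f) = (2*f/(-4 + f))*f + 6 = 2*f**2/(-4 + f) + 6 = 6 + 2*f**2/(-4 + f))
H(K) - 1*(-18789) = 2*(-12 + (-91)**2 + 3*(-91))/(-4 - 91) - 1*(-18789) = 2*(-12 + 8281 - 273)/(-95) + 18789 = 2*(-1/95)*7996 + 18789 = -15992/95 + 18789 = 1768963/95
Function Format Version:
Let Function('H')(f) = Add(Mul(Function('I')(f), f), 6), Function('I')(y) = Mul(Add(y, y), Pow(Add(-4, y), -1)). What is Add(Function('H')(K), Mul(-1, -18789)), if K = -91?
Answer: Rational(1768963, 95) ≈ 18621.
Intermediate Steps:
Function('I')(y) = Mul(2, y, Pow(Add(-4, y), -1)) (Function('I')(y) = Mul(Mul(2, y), Pow(Add(-4, y), -1)) = Mul(2, y, Pow(Add(-4, y), -1)))
Function('H')(f) = Add(6, Mul(2, Pow(f, 2), Pow(Add(-4, f), -1))) (Function('H')(f) = Add(Mul(Mul(2, f, Pow(Add(-4, f), -1)), f), 6) = Add(Mul(2, Pow(f, 2), Pow(Add(-4, f), -1)), 6) = Add(6, Mul(2, Pow(f, 2), Pow(Add(-4, f), -1))))
Add(Function('H')(K), Mul(-1, -18789)) = Add(Mul(2, Pow(Add(-4, -91), -1), Add(-12, Pow(-91, 2), Mul(3, -91))), Mul(-1, -18789)) = Add(Mul(2, Pow(-95, -1), Add(-12, 8281, -273)), 18789) = Add(Mul(2, Rational(-1, 95), 7996), 18789) = Add(Rational(-15992, 95), 18789) = Rational(1768963, 95)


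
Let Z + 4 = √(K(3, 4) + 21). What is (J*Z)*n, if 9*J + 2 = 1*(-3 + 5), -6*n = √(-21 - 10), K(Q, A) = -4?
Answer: 0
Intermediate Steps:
n = -I*√31/6 (n = -√(-21 - 10)/6 = -I*√31/6 ≈ -0.92796*I)
J = 0 (J = -2/9 + (1*(-3 + 5))/9 = -2/9 + (1*2)/9 = -2/9 + (⅑)*2 = -2/9 + 2/9 = 0)
Z = -4 + √17 (Z = -4 + √(-4 + 21) = -4 + √17 ≈ 0.12311)
(J*Z)*n = (0*(-4 + √17))*(-I*√31/6) = 0*(-I*√31/6) = 0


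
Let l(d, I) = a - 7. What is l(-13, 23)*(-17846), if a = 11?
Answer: -71384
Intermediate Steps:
l(d, I) = 4 (l(d, I) = 11 - 7 = 4)
l(-13, 23)*(-17846) = 4*(-17846) = -71384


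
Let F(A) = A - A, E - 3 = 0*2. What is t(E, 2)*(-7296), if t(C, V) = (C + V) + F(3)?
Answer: -36480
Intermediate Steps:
E = 3 (E = 3 + 0*2 = 3 + 0 = 3)
F(A) = 0
t(C, V) = C + V (t(C, V) = (C + V) + 0 = C + V)
t(E, 2)*(-7296) = (3 + 2)*(-7296) = 5*(-7296) = -36480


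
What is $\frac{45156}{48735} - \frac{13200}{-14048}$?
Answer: $\frac{26617781}{14263110} \approx 1.8662$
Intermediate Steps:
$\frac{45156}{48735} - \frac{13200}{-14048} = 45156 \cdot \frac{1}{48735} - - \frac{825}{878} = \frac{15052}{16245} + \frac{825}{878} = \frac{26617781}{14263110}$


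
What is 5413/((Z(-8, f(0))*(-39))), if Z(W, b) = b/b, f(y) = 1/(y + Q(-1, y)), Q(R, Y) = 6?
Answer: -5413/39 ≈ -138.79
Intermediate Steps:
f(y) = 1/(6 + y) (f(y) = 1/(y + 6) = 1/(6 + y))
Z(W, b) = 1
5413/((Z(-8, f(0))*(-39))) = 5413/((1*(-39))) = 5413/(-39) = 5413*(-1/39) = -5413/39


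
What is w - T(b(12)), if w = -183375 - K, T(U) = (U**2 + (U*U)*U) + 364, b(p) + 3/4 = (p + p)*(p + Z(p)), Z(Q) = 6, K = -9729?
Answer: -5155992265/64 ≈ -8.0562e+7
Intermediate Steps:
b(p) = -3/4 + 2*p*(6 + p) (b(p) = -3/4 + (p + p)*(p + 6) = -3/4 + (2*p)*(6 + p) = -3/4 + 2*p*(6 + p))
T(U) = 364 + U**2 + U**3 (T(U) = (U**2 + U**2*U) + 364 = (U**2 + U**3) + 364 = 364 + U**2 + U**3)
w = -173646 (w = -183375 - 1*(-9729) = -183375 + 9729 = -173646)
w - T(b(12)) = -173646 - (364 + (-3/4 + 2*12**2 + 12*12)**2 + (-3/4 + 2*12**2 + 12*12)**3) = -173646 - (364 + (-3/4 + 2*144 + 144)**2 + (-3/4 + 2*144 + 144)**3) = -173646 - (364 + (-3/4 + 288 + 144)**2 + (-3/4 + 288 + 144)**3) = -173646 - (364 + (1725/4)**2 + (1725/4)**3) = -173646 - (364 + 2975625/16 + 5132953125/64) = -173646 - 1*5144878921/64 = -173646 - 5144878921/64 = -5155992265/64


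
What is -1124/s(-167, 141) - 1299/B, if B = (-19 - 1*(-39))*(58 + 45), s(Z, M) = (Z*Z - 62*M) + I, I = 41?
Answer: -6810163/9881820 ≈ -0.68916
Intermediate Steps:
s(Z, M) = 41 + Z² - 62*M (s(Z, M) = (Z*Z - 62*M) + 41 = (Z² - 62*M) + 41 = 41 + Z² - 62*M)
B = 2060 (B = (-19 + 39)*103 = 20*103 = 2060)
-1124/s(-167, 141) - 1299/B = -1124/(41 + (-167)² - 62*141) - 1299/2060 = -1124/(41 + 27889 - 8742) - 1299*1/2060 = -1124/19188 - 1299/2060 = -1124*1/19188 - 1299/2060 = -281/4797 - 1299/2060 = -6810163/9881820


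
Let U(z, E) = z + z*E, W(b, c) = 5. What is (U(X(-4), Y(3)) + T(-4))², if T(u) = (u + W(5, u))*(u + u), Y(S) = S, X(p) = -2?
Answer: 256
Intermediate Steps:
T(u) = 2*u*(5 + u) (T(u) = (u + 5)*(u + u) = (5 + u)*(2*u) = 2*u*(5 + u))
U(z, E) = z + E*z
(U(X(-4), Y(3)) + T(-4))² = (-2*(1 + 3) + 2*(-4)*(5 - 4))² = (-2*4 + 2*(-4)*1)² = (-8 - 8)² = (-16)² = 256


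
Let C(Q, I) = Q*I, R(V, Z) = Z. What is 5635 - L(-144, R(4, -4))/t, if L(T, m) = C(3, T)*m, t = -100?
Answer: 141307/25 ≈ 5652.3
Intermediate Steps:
C(Q, I) = I*Q
L(T, m) = 3*T*m (L(T, m) = (T*3)*m = (3*T)*m = 3*T*m)
5635 - L(-144, R(4, -4))/t = 5635 - 3*(-144)*(-4)/(-100) = 5635 - 1728*(-1)/100 = 5635 - 1*(-432/25) = 5635 + 432/25 = 141307/25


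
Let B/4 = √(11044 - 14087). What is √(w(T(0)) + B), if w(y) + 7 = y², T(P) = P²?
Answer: √(-7 + 4*I*√3043) ≈ 10.338 + 10.672*I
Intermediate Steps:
w(y) = -7 + y²
B = 4*I*√3043 (B = 4*√(11044 - 14087) = 4*√(-3043) = 4*(I*√3043) = 4*I*√3043 ≈ 220.65*I)
√(w(T(0)) + B) = √((-7 + (0²)²) + 4*I*√3043) = √((-7 + 0²) + 4*I*√3043) = √((-7 + 0) + 4*I*√3043) = √(-7 + 4*I*√3043)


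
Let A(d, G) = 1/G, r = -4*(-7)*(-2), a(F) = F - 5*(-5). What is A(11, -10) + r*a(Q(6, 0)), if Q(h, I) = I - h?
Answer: -10641/10 ≈ -1064.1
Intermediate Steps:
a(F) = 25 + F (a(F) = F + 25 = 25 + F)
r = -56 (r = 28*(-2) = -56)
A(11, -10) + r*a(Q(6, 0)) = 1/(-10) - 56*(25 + (0 - 1*6)) = -⅒ - 56*(25 + (0 - 6)) = -⅒ - 56*(25 - 6) = -⅒ - 56*19 = -⅒ - 1064 = -10641/10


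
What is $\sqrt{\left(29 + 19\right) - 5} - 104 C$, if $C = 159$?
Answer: $-16536 + \sqrt{43} \approx -16529.0$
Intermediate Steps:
$\sqrt{\left(29 + 19\right) - 5} - 104 C = \sqrt{\left(29 + 19\right) - 5} - 16536 = \sqrt{48 + \left(-5 + 0\right)} - 16536 = \sqrt{48 - 5} - 16536 = \sqrt{43} - 16536 = -16536 + \sqrt{43}$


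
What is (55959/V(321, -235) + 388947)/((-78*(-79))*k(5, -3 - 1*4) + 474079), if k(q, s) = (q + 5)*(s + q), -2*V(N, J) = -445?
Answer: 173193333/156123355 ≈ 1.1093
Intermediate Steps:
V(N, J) = 445/2 (V(N, J) = -½*(-445) = 445/2)
k(q, s) = (5 + q)*(q + s)
(55959/V(321, -235) + 388947)/((-78*(-79))*k(5, -3 - 1*4) + 474079) = (55959/(445/2) + 388947)/((-78*(-79))*(5² + 5*5 + 5*(-3 - 1*4) + 5*(-3 - 1*4)) + 474079) = (55959*(2/445) + 388947)/(6162*(25 + 25 + 5*(-3 - 4) + 5*(-3 - 4)) + 474079) = (111918/445 + 388947)/(6162*(25 + 25 + 5*(-7) + 5*(-7)) + 474079) = 173193333/(445*(6162*(25 + 25 - 35 - 35) + 474079)) = 173193333/(445*(6162*(-20) + 474079)) = 173193333/(445*(-123240 + 474079)) = (173193333/445)/350839 = (173193333/445)*(1/350839) = 173193333/156123355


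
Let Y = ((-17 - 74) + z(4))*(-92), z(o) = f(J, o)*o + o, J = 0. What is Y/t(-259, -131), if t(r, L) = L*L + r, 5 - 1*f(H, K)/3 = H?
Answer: 46/313 ≈ 0.14696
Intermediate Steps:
f(H, K) = 15 - 3*H
z(o) = 16*o (z(o) = (15 - 3*0)*o + o = (15 + 0)*o + o = 15*o + o = 16*o)
t(r, L) = r + L² (t(r, L) = L² + r = r + L²)
Y = 2484 (Y = ((-17 - 74) + 16*4)*(-92) = (-91 + 64)*(-92) = -27*(-92) = 2484)
Y/t(-259, -131) = 2484/(-259 + (-131)²) = 2484/(-259 + 17161) = 2484/16902 = 2484*(1/16902) = 46/313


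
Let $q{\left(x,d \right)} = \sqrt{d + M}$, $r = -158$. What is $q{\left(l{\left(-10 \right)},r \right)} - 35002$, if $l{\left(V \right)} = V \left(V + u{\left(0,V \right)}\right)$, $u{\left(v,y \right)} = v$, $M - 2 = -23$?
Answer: $-35002 + i \sqrt{179} \approx -35002.0 + 13.379 i$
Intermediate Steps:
$M = -21$ ($M = 2 - 23 = -21$)
$l{\left(V \right)} = V^{2}$ ($l{\left(V \right)} = V \left(V + 0\right) = V V = V^{2}$)
$q{\left(x,d \right)} = \sqrt{-21 + d}$ ($q{\left(x,d \right)} = \sqrt{d - 21} = \sqrt{-21 + d}$)
$q{\left(l{\left(-10 \right)},r \right)} - 35002 = \sqrt{-21 - 158} - 35002 = \sqrt{-179} - 35002 = i \sqrt{179} - 35002 = -35002 + i \sqrt{179}$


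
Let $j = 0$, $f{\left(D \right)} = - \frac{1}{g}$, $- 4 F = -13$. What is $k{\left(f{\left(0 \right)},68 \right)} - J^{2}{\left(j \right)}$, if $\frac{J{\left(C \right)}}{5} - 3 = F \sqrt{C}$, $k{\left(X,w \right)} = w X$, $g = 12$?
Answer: $- \frac{692}{3} \approx -230.67$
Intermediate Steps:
$F = \frac{13}{4}$ ($F = \left(- \frac{1}{4}\right) \left(-13\right) = \frac{13}{4} \approx 3.25$)
$f{\left(D \right)} = - \frac{1}{12}$
$k{\left(X,w \right)} = X w$
$J{\left(C \right)} = 15 + \frac{65 \sqrt{C}}{4}$ ($J{\left(C \right)} = 15 + 5 \frac{13 \sqrt{C}}{4} = 15 + \frac{65 \sqrt{C}}{4}$)
$k{\left(f{\left(0 \right)},68 \right)} - J^{2}{\left(j \right)} = \left(- \frac{1}{12}\right) 68 - \left(15 + \frac{65 \sqrt{0}}{4}\right)^{2} = - \frac{17}{3} - \left(15 + \frac{65}{4} \cdot 0\right)^{2} = - \frac{17}{3} - \left(15 + 0\right)^{2} = - \frac{17}{3} - 15^{2} = - \frac{17}{3} - 225 = - \frac{692}{3}$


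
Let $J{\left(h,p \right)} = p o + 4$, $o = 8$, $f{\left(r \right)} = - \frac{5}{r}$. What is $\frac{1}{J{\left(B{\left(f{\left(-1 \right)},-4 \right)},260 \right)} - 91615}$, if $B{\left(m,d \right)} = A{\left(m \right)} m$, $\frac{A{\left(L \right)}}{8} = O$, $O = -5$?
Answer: $- \frac{1}{89531} \approx -1.1169 \cdot 10^{-5}$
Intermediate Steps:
$A{\left(L \right)} = -40$ ($A{\left(L \right)} = 8 \left(-5\right) = -40$)
$B{\left(m,d \right)} = - 40 m$
$J{\left(h,p \right)} = 4 + 8 p$ ($J{\left(h,p \right)} = p 8 + 4 = 8 p + 4 = 4 + 8 p$)
$\frac{1}{J{\left(B{\left(f{\left(-1 \right)},-4 \right)},260 \right)} - 91615} = \frac{1}{\left(4 + 8 \cdot 260\right) - 91615} = \frac{1}{\left(4 + 2080\right) - 91615} = \frac{1}{2084 - 91615} = \frac{1}{-89531} = - \frac{1}{89531}$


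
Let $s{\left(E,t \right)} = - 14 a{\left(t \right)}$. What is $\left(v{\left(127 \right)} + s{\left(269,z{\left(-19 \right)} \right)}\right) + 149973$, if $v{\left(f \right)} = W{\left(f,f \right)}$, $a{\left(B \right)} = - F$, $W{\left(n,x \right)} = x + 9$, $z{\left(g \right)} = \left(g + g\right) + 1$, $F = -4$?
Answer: $150053$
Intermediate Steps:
$z{\left(g \right)} = 1 + 2 g$ ($z{\left(g \right)} = 2 g + 1 = 1 + 2 g$)
$W{\left(n,x \right)} = 9 + x$
$a{\left(B \right)} = 4$ ($a{\left(B \right)} = \left(-1\right) \left(-4\right) = 4$)
$v{\left(f \right)} = 9 + f$
$s{\left(E,t \right)} = -56$ ($s{\left(E,t \right)} = \left(-14\right) 4 = -56$)
$\left(v{\left(127 \right)} + s{\left(269,z{\left(-19 \right)} \right)}\right) + 149973 = \left(\left(9 + 127\right) - 56\right) + 149973 = \left(136 - 56\right) + 149973 = 80 + 149973 = 150053$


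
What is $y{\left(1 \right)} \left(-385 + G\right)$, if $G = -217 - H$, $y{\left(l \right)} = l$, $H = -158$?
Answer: $-444$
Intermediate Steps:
$G = -59$ ($G = -217 - -158 = -217 + 158 = -59$)
$y{\left(1 \right)} \left(-385 + G\right) = 1 \left(-385 - 59\right) = 1 \left(-444\right) = -444$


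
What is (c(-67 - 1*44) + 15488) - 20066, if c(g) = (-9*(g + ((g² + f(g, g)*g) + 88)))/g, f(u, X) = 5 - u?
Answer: -171120/37 ≈ -4624.9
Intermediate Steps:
c(g) = (-792 - 9*g - 9*g² - 9*g*(5 - g))/g (c(g) = (-9*(g + ((g² + (5 - g)*g) + 88)))/g = (-9*(g + ((g² + g*(5 - g)) + 88)))/g = (-9*(g + (88 + g² + g*(5 - g))))/g = (-9*(88 + g + g² + g*(5 - g)))/g = (-792 - 9*g - 9*g² - 9*g*(5 - g))/g)
(c(-67 - 1*44) + 15488) - 20066 = ((-54 - 792/(-67 - 1*44)) + 15488) - 20066 = ((-54 - 792/(-67 - 44)) + 15488) - 20066 = ((-54 - 792/(-111)) + 15488) - 20066 = ((-54 - 792*(-1/111)) + 15488) - 20066 = ((-54 + 264/37) + 15488) - 20066 = (-1734/37 + 15488) - 20066 = 571322/37 - 20066 = -171120/37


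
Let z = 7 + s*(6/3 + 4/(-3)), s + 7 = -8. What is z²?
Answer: 9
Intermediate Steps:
s = -15 (s = -7 - 8 = -15)
z = -3 (z = 7 - 15*(6/3 + 4/(-3)) = 7 - 15*(6*(⅓) + 4*(-⅓)) = 7 - 15*(2 - 4/3) = 7 - 15*⅔ = 7 - 10 = -3)
z² = (-3)² = 9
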